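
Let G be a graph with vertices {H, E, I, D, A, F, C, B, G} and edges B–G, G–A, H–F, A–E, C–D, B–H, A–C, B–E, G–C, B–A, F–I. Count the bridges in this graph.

4

The edges on the cycle B-G-C-A-B are not bridges since each lies on that cycle.
But removing I–F disconnects I from F; removing B–H disconnects B from H; removing F–H disconnects F from H; removing C–D disconnects C from D — these are bridges.
That makes 4 bridges.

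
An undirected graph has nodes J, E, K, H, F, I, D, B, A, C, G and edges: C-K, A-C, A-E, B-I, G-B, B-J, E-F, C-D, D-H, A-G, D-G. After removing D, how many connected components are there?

With D gone, the remaining components are: {H}; {A, B, C, E, F, G, I, J, K}.
That is 2 components.

2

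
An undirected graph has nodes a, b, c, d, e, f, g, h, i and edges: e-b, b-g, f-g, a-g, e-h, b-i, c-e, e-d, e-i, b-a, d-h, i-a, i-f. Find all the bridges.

c-e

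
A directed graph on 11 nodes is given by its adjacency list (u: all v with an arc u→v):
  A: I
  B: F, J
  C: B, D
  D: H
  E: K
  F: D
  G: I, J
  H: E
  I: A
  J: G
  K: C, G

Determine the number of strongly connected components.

3

{B, C, D, E, F, H, K} are all mutually reachable — one SCC of size 7.
{G, J} are all mutually reachable — one SCC of size 2.
{A, I} are all mutually reachable — one SCC of size 2.
That gives 3 strongly connected components.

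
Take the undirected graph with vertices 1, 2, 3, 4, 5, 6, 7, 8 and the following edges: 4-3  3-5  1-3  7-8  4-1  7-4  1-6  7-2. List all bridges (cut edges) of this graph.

1-6, 2-7, 3-5, 4-7, 7-8

The edges on the cycle 4-1-3-4 are not bridges since each lies on that cycle.
But removing 6-1 disconnects 6 from 1; removing 7-8 disconnects 7 from 8; removing 7-4 disconnects 7 from 4; removing 5-3 disconnects 5 from 3 — these are bridges.
In total 5 edges are bridges.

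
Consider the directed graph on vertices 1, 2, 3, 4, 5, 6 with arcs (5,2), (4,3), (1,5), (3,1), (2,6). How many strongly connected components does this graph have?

6

{4} is an SCC by itself.
{6} is an SCC by itself.
{2} is an SCC by itself.
{5} is an SCC by itself.
{1} is an SCC by itself.
(and 1 more singleton SCC)
That gives 6 strongly connected components.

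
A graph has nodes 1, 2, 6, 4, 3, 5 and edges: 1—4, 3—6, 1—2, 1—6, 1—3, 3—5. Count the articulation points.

2

Removing 1 increases the component count from 1 to 3, so 1 is a cut vertex.
Removing 3 increases the component count from 1 to 2, so 3 is a cut vertex.
By contrast removing 2 leaves 1 component; it is not a cut vertex. No other vertex is a cut vertex either.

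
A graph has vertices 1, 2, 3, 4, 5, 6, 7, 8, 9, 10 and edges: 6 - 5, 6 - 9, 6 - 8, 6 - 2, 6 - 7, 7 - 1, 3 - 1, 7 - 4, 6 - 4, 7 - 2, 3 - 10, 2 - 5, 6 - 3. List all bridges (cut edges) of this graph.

The edges on the cycle 6-3-1-7-6 are not bridges since each lies on that cycle.
But removing 10 - 3 disconnects 10 from 3; removing 6 - 8 disconnects 6 from 8; removing 6 - 9 disconnects 6 from 9 — these are bridges.

10-3, 6-8, 6-9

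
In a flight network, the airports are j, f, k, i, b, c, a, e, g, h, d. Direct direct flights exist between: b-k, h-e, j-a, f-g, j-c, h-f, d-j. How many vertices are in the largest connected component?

i is isolated — a component by itself.
Starting from b we can reach b, k. That is one component of size 2.
Starting from a we can reach a, c, d, j. That is one component of size 4.
Starting from e we can reach e, f, g, h. That is one component of size 4.
The largest has 4 vertices.

4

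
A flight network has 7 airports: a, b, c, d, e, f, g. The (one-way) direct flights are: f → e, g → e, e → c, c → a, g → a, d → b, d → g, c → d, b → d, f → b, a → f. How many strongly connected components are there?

1

{a, b, c, d, e, f, g} are all mutually reachable — one SCC of size 7.
That gives 1 strongly connected component.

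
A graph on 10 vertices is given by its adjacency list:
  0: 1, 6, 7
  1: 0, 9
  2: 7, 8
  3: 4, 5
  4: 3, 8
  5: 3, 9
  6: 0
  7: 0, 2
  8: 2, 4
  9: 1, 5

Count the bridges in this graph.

1

The edges on the cycle 1-0-7-2-8-4-3-5-9-1 are not bridges since each lies on that cycle.
But removing 0-6 disconnects 0 from 6 — this is a bridge.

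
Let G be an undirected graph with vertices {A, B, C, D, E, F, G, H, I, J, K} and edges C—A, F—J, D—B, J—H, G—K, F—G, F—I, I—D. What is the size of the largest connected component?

8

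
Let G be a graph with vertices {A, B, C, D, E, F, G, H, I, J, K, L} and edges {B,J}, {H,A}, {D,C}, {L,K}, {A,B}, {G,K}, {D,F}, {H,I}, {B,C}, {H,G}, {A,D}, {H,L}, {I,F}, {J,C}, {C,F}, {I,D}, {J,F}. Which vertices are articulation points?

H

Removing H increases the component count from 2 to 3, so H is a cut vertex.
By contrast removing B leaves 2 components; it is not a cut vertex. No other vertex is a cut vertex either.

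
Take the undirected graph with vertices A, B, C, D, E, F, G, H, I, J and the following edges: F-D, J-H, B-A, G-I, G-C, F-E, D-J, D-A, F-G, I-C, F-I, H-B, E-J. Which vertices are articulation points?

F

Removing F increases the component count from 1 to 2, so F is a cut vertex.
By contrast removing D leaves 1 component; it is not a cut vertex. No other vertex is a cut vertex either.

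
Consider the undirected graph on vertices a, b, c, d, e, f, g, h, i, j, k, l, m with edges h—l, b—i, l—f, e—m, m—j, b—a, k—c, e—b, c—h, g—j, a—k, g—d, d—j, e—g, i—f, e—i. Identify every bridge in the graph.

none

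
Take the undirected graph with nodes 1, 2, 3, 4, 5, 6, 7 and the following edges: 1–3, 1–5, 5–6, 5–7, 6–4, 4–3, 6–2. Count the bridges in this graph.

2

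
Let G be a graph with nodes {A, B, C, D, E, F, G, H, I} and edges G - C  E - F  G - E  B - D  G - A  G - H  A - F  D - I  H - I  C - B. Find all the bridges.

none

The edges on the cycle G-A-F-E-G are not bridges since each lies on that cycle.
Every edge lies on some cycle, so there are no bridges.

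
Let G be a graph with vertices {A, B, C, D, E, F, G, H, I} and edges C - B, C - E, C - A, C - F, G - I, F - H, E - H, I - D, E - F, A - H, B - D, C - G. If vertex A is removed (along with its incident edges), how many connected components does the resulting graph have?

With A gone, the remaining components are: {B, C, D, E, F, G, H, I}.
That is 1 component.

1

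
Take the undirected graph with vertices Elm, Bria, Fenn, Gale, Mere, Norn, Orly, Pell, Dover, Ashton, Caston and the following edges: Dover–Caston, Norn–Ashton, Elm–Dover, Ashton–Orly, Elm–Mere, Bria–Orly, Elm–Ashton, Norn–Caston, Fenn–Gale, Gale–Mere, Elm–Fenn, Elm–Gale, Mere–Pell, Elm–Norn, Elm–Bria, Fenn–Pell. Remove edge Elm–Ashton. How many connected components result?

1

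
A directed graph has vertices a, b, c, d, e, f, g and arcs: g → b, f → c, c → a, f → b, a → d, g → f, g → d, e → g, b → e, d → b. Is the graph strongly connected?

Yes

From g we can reach every vertex (a, b, c, d, e, f, g), and every vertex can reach g (a, b, c, d, e, f, g). So the whole graph is one strongly connected component.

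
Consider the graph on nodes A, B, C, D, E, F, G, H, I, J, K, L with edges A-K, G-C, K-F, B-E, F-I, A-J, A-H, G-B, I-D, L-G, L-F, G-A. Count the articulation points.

Removing A increases the component count from 1 to 3, so A is a cut vertex.
Removing B increases the component count from 1 to 2, so B is a cut vertex.
Removing F increases the component count from 1 to 2, so F is a cut vertex.
Likewise G, I are cut vertices.
By contrast removing E leaves 1 component; it is not a cut vertex. No other vertex is a cut vertex either.

5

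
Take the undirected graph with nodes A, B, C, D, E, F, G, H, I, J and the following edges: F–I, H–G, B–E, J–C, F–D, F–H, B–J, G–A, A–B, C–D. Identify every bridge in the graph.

B-E, F-I

The edges on the cycle F-H-G-A-B-J-C-D-F are not bridges since each lies on that cycle.
But removing E–B disconnects E from B; removing F–I disconnects F from I — these are bridges.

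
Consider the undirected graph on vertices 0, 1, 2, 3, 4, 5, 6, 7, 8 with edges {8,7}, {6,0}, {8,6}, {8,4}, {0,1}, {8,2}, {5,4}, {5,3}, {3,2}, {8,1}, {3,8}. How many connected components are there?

1

Starting from 0 we can reach 0, 1, 2, 3, 4, 5, 6, 7, 8. That is one component of size 9.
Total: 1 component.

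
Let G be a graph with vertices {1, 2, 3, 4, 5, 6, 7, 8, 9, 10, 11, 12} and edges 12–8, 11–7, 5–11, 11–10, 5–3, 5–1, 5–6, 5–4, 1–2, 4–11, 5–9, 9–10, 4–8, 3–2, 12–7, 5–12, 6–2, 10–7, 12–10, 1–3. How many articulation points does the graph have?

Removing 5 increases the component count from 1 to 2, so 5 is a cut vertex.
By contrast removing 11 leaves 1 component; it is not a cut vertex. No other vertex is a cut vertex either.

1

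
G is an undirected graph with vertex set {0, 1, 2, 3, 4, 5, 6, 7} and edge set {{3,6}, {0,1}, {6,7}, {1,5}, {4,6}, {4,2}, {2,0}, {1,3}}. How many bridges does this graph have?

2

The edges on the cycle 4-2-0-1-3-6-4 are not bridges since each lies on that cycle.
But removing 6 - 7 disconnects 6 from 7; removing 1 - 5 disconnects 1 from 5 — these are bridges.
That makes 2 bridges.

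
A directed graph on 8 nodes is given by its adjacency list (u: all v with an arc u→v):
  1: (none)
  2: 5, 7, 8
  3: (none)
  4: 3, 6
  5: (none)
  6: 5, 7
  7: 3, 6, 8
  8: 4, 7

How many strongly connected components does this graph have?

5

{4, 6, 7, 8} are all mutually reachable — one SCC of size 4.
{3} is an SCC by itself.
{5} is an SCC by itself.
{2} is an SCC by itself.
{1} is an SCC by itself.
That gives 5 strongly connected components.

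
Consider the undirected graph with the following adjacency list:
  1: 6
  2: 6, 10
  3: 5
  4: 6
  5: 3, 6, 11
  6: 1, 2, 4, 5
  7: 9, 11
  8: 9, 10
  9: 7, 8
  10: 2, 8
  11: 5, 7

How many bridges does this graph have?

The edges on the cycle 6-2-10-8-9-7-11-5-6 are not bridges since each lies on that cycle.
But removing 3-5 disconnects 3 from 5; removing 6-1 disconnects 6 from 1; removing 6-4 disconnects 6 from 4 — these are bridges.
That makes 3 bridges.

3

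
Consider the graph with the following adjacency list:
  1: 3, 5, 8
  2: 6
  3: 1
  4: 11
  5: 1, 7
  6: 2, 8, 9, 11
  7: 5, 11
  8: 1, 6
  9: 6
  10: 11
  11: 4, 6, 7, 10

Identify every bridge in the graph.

The edges on the cycle 11-7-5-1-8-6-11 are not bridges since each lies on that cycle.
But removing 11-10 disconnects 11 from 10; removing 3-1 disconnects 3 from 1; removing 9-6 disconnects 9 from 6; removing 6-2 disconnects 6 from 2 — these are bridges.
In total 5 edges are bridges.

1-3, 10-11, 11-4, 2-6, 6-9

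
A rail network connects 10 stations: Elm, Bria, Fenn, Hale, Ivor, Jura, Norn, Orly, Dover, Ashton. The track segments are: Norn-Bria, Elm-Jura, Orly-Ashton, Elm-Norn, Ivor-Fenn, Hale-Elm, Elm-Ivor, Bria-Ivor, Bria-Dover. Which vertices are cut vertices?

Elm, Bria, Ivor

Removing Elm increases the component count from 2 to 4, so Elm is a cut vertex.
Removing Bria increases the component count from 2 to 3, so Bria is a cut vertex.
Removing Ivor increases the component count from 2 to 3, so Ivor is a cut vertex.
By contrast removing Orly leaves 2 components; it is not a cut vertex. No other vertex is a cut vertex either.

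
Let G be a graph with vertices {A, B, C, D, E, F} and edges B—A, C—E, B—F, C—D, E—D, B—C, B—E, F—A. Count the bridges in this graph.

0

The edges on the cycle B-F-A-B are not bridges since each lies on that cycle.
Every edge lies on some cycle, so there are no bridges.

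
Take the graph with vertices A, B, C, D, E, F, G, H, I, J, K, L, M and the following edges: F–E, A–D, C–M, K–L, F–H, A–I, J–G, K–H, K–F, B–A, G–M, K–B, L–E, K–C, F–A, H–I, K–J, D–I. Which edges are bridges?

none

The edges on the cycle A-D-I-A are not bridges since each lies on that cycle.
Every edge lies on some cycle, so there are no bridges.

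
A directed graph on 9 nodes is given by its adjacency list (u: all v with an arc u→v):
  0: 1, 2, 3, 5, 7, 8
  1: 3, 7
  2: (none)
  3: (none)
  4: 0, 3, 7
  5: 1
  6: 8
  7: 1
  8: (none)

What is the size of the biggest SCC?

{1, 7} are all mutually reachable — one SCC of size 2.
{2} is an SCC by itself.
{4} is an SCC by itself.
{3} is an SCC by itself.
{8} is an SCC by itself.
(and 3 more singleton SCCs)
The largest has 2 vertices.

2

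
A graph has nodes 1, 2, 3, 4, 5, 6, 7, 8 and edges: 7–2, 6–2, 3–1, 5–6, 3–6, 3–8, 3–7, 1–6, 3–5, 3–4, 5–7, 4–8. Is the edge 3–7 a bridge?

After removing 3–7, the path 3-5-7 still connects them, so the edge is not a bridge.

No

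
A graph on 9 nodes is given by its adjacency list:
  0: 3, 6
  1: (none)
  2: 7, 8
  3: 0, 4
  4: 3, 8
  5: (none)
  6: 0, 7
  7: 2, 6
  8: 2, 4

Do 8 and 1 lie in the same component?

The component containing 8 is {0, 2, 3, 4, 6, 7, 8}, and 1 is not in it.

No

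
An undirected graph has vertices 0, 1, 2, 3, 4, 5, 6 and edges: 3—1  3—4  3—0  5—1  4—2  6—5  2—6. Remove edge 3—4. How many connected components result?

3 and 4 are still connected via 3-1-5-6-2-4, so the component count stays at 1.

1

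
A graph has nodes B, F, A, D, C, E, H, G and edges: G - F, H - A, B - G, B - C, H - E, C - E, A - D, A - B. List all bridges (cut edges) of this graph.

A-D, B-G, F-G

The edges on the cycle H-A-B-C-E-H are not bridges since each lies on that cycle.
But removing B - G disconnects B from G; removing G - F disconnects G from F; removing A - D disconnects A from D — these are bridges.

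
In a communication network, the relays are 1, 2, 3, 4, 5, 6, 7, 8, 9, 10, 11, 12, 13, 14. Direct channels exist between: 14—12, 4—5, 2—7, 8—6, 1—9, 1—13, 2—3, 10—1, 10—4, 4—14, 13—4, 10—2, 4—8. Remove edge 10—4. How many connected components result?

2

10 and 4 are still connected via 10-1-13-4, so the component count stays at 2.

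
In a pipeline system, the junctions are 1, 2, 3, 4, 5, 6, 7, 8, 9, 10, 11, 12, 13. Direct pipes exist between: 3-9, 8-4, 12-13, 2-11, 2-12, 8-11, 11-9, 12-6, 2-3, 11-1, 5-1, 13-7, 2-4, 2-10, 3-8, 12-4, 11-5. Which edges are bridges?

The edges on the cycle 2-12-4-2 are not bridges since each lies on that cycle.
But removing 13-12 disconnects 13 from 12; removing 13-7 disconnects 13 from 7; removing 2-10 disconnects 2 from 10; removing 12-6 disconnects 12 from 6 — these are bridges.

10-2, 12-13, 12-6, 13-7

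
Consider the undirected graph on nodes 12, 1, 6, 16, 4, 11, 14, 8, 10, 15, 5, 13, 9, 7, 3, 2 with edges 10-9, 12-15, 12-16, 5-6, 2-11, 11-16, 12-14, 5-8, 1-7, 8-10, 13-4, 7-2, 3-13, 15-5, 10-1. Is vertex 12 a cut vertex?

Yes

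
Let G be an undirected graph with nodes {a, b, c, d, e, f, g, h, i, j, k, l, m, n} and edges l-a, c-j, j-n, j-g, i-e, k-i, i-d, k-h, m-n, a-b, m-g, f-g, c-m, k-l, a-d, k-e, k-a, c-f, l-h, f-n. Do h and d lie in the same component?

From h we can reach a, b, d, e, h, i, k, l, which includes d.

Yes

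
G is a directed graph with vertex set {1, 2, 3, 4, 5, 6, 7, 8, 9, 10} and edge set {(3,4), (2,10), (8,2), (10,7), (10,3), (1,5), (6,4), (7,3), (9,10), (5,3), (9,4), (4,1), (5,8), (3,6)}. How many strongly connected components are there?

2

{1, 2, 3, 4, 5, 6, 7, 8, 10} are all mutually reachable — one SCC of size 9.
{9} is an SCC by itself.
That gives 2 strongly connected components.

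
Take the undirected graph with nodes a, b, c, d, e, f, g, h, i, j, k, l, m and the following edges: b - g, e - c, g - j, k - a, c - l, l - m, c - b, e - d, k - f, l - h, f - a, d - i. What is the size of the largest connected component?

10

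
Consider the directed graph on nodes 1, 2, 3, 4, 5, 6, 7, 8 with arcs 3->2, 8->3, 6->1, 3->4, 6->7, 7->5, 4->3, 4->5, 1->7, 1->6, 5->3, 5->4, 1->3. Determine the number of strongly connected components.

{3, 4, 5} are all mutually reachable — one SCC of size 3.
{1, 6} are all mutually reachable — one SCC of size 2.
{2} is an SCC by itself.
{7} is an SCC by itself.
{8} is an SCC by itself.
That gives 5 strongly connected components.

5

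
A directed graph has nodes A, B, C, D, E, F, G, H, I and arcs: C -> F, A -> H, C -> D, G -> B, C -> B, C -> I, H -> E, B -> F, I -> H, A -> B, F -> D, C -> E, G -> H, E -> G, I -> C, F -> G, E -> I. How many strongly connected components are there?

{B, C, E, F, G, H, I} are all mutually reachable — one SCC of size 7.
{A} is an SCC by itself.
{D} is an SCC by itself.
That gives 3 strongly connected components.

3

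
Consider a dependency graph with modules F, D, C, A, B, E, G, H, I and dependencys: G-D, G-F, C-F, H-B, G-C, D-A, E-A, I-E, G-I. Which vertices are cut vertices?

G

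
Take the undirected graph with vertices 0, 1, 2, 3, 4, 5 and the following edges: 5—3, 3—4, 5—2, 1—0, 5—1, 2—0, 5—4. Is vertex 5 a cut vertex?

Deleting 5 raises the number of components from 1 to 2, so 5 is a cut vertex.

Yes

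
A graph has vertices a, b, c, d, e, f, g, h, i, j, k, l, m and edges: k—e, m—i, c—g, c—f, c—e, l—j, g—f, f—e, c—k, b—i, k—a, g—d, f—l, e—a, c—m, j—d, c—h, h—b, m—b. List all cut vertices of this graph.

c

Removing c increases the component count from 1 to 2, so c is a cut vertex.
By contrast removing e leaves 1 component; it is not a cut vertex. No other vertex is a cut vertex either.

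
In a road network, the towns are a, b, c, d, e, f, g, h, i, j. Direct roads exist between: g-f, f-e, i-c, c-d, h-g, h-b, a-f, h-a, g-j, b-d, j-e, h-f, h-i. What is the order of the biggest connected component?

10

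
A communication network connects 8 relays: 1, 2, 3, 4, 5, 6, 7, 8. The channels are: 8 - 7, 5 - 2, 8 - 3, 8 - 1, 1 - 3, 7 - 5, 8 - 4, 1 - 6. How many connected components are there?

Starting from 1 we can reach 1, 2, 3, 4, 5, 6, 7, 8. That is one component of size 8.
Total: 1 component.

1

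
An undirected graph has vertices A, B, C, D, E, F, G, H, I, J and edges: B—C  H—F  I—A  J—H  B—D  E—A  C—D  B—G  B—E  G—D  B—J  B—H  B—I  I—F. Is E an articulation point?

Deleting E leaves 1 component (was 1) (its neighbors A, B remain connected to each other), so E is not a cut vertex.

No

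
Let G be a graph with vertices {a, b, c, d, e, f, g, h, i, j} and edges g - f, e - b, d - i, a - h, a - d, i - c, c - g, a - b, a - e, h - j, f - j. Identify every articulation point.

a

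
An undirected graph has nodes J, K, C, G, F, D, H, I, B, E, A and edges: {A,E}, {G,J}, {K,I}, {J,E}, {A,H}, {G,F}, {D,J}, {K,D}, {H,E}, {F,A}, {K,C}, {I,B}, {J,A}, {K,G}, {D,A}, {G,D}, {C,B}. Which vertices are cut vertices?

K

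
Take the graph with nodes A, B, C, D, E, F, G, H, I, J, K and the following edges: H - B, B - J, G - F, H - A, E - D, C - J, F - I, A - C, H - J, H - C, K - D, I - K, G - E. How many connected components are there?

Starting from A we can reach A, B, C, H, J. That is one component of size 5.
Starting from D we can reach D, E, F, G, I, K. That is one component of size 6.
Total: 2 components.

2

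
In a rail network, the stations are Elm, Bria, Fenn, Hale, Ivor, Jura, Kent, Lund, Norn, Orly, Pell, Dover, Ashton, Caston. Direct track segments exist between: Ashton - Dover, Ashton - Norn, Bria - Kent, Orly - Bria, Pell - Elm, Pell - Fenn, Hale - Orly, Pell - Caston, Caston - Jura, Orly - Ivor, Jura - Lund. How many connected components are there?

Starting from Norn we can reach Norn, Dover, Ashton. That is one component of size 3.
Starting from Bria we can reach Bria, Hale, Ivor, Kent, Orly. That is one component of size 5.
Starting from Elm we can reach Elm, Fenn, Jura, Lund, Pell, Caston. That is one component of size 6.
Total: 3 components.

3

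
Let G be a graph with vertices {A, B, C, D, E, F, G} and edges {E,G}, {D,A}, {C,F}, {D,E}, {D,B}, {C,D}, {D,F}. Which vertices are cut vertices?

D, E

Removing D increases the component count from 1 to 4, so D is a cut vertex.
Removing E increases the component count from 1 to 2, so E is a cut vertex.
By contrast removing C leaves 1 component; it is not a cut vertex. No other vertex is a cut vertex either.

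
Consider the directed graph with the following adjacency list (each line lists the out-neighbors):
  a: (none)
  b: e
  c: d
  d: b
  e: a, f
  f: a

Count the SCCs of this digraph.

{e} is an SCC by itself.
{d} is an SCC by itself.
{c} is an SCC by itself.
{b} is an SCC by itself.
{a} is an SCC by itself.
(and 1 more singleton SCC)
That gives 6 strongly connected components.

6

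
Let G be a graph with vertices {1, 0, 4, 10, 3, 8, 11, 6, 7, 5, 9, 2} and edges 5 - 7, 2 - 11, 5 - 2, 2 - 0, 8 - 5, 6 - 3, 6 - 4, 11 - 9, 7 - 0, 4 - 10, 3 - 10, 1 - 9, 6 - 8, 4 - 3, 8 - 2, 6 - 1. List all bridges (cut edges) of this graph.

none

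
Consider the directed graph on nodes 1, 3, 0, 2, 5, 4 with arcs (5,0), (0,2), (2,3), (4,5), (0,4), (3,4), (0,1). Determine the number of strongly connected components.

2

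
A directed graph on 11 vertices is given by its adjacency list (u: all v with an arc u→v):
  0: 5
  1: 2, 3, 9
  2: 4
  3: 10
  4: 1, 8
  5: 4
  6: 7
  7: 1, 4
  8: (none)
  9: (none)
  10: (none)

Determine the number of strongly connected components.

{1, 2, 4} are all mutually reachable — one SCC of size 3.
{5} is an SCC by itself.
{3} is an SCC by itself.
{8} is an SCC by itself.
{9} is an SCC by itself.
(and 4 more singleton SCCs)
That gives 9 strongly connected components.

9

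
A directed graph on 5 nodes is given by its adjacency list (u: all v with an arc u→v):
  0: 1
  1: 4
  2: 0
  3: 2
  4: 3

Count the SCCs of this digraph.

{0, 1, 2, 3, 4} are all mutually reachable — one SCC of size 5.
That gives 1 strongly connected component.

1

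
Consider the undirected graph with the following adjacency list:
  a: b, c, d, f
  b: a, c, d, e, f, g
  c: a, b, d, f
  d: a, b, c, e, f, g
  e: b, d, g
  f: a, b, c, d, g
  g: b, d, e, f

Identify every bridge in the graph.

none

The edges on the cycle d-c-b-g-d are not bridges since each lies on that cycle.
Every edge lies on some cycle, so there are no bridges.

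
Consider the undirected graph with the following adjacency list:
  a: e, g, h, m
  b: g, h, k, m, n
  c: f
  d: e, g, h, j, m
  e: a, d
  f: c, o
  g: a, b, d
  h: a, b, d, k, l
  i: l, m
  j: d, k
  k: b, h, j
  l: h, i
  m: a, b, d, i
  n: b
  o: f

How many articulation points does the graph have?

2

Removing b increases the component count from 2 to 3, so b is a cut vertex.
Removing f increases the component count from 2 to 3, so f is a cut vertex.
By contrast removing k leaves 2 components; it is not a cut vertex. No other vertex is a cut vertex either.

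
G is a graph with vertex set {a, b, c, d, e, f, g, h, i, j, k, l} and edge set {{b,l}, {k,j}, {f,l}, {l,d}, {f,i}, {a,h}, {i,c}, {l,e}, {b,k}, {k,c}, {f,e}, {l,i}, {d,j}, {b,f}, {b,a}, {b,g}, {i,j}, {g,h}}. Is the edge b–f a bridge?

No

After removing b–f, the path b-l-f still connects them, so the edge is not a bridge.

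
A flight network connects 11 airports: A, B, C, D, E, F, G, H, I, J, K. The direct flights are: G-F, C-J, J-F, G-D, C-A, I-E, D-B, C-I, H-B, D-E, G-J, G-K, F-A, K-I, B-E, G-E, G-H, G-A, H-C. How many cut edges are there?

0

The edges on the cycle G-K-I-C-H-G are not bridges since each lies on that cycle.
Every edge lies on some cycle, so there are no bridges.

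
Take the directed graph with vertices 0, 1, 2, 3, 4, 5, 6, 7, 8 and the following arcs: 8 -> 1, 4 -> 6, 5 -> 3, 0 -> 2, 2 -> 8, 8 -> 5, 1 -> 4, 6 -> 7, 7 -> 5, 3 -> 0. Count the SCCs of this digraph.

1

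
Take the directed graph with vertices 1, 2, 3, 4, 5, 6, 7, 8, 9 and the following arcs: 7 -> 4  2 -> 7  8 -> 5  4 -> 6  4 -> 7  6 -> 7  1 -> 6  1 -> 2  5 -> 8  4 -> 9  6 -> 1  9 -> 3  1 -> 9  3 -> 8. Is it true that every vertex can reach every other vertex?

No

There is no directed path from 9 to 1, so the graph is not strongly connected.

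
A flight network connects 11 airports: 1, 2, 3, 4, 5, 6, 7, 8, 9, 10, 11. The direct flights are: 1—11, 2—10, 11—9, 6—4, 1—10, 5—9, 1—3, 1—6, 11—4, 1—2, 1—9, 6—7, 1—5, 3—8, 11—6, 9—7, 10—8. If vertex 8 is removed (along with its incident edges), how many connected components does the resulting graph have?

1

With 8 gone, the remaining components are: {1, 2, 3, 4, 5, 6, 7, 9, 10, 11}.
That is 1 component.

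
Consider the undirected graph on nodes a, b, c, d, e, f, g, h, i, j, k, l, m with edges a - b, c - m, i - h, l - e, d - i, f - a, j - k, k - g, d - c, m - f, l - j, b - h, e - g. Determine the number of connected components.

2

Starting from e we can reach e, g, j, k, l. That is one component of size 5.
Starting from a we can reach a, b, c, d, f, h, i, m. That is one component of size 8.
Total: 2 components.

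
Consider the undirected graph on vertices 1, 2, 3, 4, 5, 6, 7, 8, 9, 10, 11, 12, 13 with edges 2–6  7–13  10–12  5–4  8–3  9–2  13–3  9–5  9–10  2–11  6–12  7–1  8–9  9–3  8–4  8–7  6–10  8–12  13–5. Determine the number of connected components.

1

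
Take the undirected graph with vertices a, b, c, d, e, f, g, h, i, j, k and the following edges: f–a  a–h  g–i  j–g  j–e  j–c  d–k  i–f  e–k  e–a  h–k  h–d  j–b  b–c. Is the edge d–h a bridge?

After removing d–h, the path d-k-h still connects them, so the edge is not a bridge.

No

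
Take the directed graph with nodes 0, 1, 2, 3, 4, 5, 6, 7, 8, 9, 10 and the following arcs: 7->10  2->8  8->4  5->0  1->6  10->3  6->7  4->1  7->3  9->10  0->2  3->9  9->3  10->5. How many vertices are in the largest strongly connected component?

11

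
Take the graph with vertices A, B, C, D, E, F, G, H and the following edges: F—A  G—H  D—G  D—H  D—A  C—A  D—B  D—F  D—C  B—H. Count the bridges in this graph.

The edges on the cycle D-F-A-D are not bridges since each lies on that cycle.
Every edge lies on some cycle, so there are no bridges.

0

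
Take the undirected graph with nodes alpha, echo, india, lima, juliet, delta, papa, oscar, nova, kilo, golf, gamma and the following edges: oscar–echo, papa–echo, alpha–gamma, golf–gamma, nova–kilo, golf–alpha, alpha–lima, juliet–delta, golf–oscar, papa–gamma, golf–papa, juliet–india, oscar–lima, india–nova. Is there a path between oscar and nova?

The component containing oscar is {echo, golf, lima, papa, alpha, gamma, oscar}, and nova is not in it.

No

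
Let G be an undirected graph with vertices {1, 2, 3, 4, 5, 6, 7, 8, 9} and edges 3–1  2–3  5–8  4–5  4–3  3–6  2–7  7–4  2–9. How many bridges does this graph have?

5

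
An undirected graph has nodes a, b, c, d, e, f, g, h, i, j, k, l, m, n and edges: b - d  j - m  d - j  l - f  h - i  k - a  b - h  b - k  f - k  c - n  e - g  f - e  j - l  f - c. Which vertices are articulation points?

b, c, e, f, h, j, k

Removing b increases the component count from 1 to 2, so b is a cut vertex.
Removing c increases the component count from 1 to 2, so c is a cut vertex.
Removing e increases the component count from 1 to 2, so e is a cut vertex.
Likewise f, h, j, k are cut vertices.
By contrast removing d leaves 1 component; it is not a cut vertex. No other vertex is a cut vertex either.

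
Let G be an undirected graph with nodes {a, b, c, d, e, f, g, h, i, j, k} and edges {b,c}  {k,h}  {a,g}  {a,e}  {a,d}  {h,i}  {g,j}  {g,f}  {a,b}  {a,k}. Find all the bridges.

a-b, a-d, a-e, a-g, a-k, b-c, f-g, g-j, h-i, h-k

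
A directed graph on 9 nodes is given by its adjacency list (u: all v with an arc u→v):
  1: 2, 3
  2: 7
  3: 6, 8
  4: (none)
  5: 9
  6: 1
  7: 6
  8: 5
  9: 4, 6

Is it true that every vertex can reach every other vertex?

No

There is no directed path from 4 to 5, so the graph is not strongly connected.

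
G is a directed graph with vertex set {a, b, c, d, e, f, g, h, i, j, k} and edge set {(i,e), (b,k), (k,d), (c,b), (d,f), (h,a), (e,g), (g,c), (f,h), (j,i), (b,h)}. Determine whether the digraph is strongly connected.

No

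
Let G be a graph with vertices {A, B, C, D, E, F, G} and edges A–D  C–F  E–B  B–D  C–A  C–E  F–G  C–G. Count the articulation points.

1

Removing C increases the component count from 1 to 2, so C is a cut vertex.
By contrast removing E leaves 1 component; it is not a cut vertex. No other vertex is a cut vertex either.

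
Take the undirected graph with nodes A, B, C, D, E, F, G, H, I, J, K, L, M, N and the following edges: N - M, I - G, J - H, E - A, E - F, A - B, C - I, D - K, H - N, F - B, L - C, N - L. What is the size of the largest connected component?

8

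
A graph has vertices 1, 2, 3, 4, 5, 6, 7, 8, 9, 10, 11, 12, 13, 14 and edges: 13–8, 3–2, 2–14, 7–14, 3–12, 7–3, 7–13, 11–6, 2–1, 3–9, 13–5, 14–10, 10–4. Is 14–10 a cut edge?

Yes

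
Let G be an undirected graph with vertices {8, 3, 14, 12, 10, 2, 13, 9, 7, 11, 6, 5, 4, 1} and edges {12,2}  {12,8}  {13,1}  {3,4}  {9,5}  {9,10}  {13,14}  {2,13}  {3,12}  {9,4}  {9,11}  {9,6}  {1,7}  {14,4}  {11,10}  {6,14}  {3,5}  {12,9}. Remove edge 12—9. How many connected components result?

12 and 9 are still connected via 12-3-5-9, so the component count stays at 1.

1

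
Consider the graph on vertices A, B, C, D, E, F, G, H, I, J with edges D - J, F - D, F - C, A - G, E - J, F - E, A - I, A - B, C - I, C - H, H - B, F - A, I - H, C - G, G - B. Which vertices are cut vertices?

Removing F increases the component count from 1 to 2, so F is a cut vertex.
By contrast removing B leaves 1 component; it is not a cut vertex. No other vertex is a cut vertex either.

F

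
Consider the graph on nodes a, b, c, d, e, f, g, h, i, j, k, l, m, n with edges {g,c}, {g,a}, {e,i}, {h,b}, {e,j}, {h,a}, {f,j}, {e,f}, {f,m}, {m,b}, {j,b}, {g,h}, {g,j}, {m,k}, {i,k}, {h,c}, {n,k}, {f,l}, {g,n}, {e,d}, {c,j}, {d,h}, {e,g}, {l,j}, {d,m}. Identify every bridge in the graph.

none

The edges on the cycle e-f-l-j-e are not bridges since each lies on that cycle.
Every edge lies on some cycle, so there are no bridges.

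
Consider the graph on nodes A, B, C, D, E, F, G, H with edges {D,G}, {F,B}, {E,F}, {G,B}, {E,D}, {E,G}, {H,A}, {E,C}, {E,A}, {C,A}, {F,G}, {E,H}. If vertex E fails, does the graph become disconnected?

Deleting E raises the number of components from 1 to 2, so E is a cut vertex.

Yes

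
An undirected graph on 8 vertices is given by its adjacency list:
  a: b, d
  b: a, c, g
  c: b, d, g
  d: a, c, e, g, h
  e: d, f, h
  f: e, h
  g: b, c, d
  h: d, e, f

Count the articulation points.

Removing d increases the component count from 1 to 2, so d is a cut vertex.
By contrast removing g leaves 1 component; it is not a cut vertex. No other vertex is a cut vertex either.

1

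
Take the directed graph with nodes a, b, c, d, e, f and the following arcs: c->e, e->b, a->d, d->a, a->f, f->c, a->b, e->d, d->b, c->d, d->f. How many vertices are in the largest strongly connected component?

5

{a, c, d, e, f} are all mutually reachable — one SCC of size 5.
{b} is an SCC by itself.
The largest has 5 vertices.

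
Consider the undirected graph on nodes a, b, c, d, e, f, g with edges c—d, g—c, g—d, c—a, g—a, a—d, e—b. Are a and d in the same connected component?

Yes

From a we can reach a, c, d, g, which includes d.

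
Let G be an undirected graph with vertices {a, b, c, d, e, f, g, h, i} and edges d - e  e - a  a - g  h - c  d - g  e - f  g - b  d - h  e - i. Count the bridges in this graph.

5

The edges on the cycle d-e-a-g-d are not bridges since each lies on that cycle.
But removing e - f disconnects e from f; removing g - b disconnects g from b; removing d - h disconnects d from h; removing i - e disconnects i from e — these are bridges.
In total 5 edges are bridges.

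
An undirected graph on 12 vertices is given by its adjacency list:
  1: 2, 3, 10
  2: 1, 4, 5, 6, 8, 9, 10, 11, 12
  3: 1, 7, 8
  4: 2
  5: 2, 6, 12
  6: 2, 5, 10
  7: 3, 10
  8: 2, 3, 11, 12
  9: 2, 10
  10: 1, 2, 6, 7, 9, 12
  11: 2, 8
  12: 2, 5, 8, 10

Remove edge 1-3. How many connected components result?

1

1 and 3 are still connected via 1-2-8-3, so the component count stays at 1.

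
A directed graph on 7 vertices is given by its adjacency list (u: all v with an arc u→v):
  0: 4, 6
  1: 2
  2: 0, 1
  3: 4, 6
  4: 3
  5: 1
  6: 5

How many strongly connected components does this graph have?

{0, 1, 2, 3, 4, 5, 6} are all mutually reachable — one SCC of size 7.
That gives 1 strongly connected component.

1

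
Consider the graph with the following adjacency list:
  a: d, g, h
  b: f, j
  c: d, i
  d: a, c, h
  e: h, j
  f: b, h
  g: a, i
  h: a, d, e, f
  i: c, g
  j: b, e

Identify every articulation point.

h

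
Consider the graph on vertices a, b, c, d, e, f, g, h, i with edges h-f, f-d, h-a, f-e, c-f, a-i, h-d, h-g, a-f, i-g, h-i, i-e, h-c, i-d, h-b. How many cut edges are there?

The edges on the cycle h-a-i-h are not bridges since each lies on that cycle.
But removing h-b disconnects h from b — this is a bridge.

1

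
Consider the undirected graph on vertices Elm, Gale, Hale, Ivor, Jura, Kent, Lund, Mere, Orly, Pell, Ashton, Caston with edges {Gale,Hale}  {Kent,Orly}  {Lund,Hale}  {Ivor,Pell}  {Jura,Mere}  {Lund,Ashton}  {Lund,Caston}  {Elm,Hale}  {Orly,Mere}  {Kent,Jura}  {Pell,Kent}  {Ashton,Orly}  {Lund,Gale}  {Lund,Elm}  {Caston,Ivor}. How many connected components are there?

Starting from Elm we can reach Elm, Gale, Hale, Ivor, Jura, Kent, Lund, Mere, Orly, Pell, Ashton, Caston. That is one component of size 12.
Total: 1 component.

1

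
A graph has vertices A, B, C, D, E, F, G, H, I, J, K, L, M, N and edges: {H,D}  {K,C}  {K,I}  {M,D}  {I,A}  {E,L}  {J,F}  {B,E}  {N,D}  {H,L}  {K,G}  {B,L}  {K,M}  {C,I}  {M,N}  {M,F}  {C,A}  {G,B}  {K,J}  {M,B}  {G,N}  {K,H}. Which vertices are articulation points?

K

Removing K increases the component count from 1 to 2, so K is a cut vertex.
By contrast removing A leaves 1 component; it is not a cut vertex. No other vertex is a cut vertex either.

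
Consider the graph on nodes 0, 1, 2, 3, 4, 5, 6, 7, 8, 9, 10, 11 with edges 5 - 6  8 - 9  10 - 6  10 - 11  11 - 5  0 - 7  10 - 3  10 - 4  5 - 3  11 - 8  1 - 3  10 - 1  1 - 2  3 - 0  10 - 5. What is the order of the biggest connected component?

12

Starting from 0 we can reach 0, 1, 2, 3, 4, 5, 6, 7, 8, 9, 10, 11. That is one component of size 12.
The largest has 12 vertices.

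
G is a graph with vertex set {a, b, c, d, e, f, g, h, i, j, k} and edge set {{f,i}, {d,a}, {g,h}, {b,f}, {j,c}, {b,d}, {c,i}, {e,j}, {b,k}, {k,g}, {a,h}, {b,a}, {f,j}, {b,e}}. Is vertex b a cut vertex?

Deleting b raises the number of components from 1 to 2, so b is a cut vertex.

Yes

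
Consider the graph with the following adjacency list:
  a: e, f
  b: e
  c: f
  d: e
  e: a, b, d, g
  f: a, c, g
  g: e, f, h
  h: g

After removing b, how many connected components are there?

1

With b gone, the remaining components are: {a, c, d, e, f, g, h}.
That is 1 component.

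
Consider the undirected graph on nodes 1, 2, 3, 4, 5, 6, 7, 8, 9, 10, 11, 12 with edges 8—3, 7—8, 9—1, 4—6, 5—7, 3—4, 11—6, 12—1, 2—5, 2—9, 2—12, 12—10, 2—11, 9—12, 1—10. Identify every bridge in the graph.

none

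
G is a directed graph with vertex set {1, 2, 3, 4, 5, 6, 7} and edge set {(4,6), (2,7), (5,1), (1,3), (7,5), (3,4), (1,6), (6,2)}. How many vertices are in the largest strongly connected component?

7

{1, 2, 3, 4, 5, 6, 7} are all mutually reachable — one SCC of size 7.
The largest has 7 vertices.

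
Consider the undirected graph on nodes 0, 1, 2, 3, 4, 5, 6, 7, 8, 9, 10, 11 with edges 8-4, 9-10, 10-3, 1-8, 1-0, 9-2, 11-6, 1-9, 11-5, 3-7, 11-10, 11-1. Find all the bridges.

0-1, 1-8, 10-3, 11-5, 11-6, 2-9, 3-7, 4-8

The edges on the cycle 11-1-9-10-11 are not bridges since each lies on that cycle.
But removing 10-3 disconnects 10 from 3; removing 2-9 disconnects 2 from 9; removing 11-5 disconnects 11 from 5; removing 1-0 disconnects 1 from 0 — these are bridges.
In total 8 edges are bridges.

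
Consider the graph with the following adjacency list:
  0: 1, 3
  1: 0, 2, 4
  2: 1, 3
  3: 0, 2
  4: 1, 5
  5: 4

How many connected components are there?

1

Starting from 0 we can reach 0, 1, 2, 3, 4, 5. That is one component of size 6.
Total: 1 component.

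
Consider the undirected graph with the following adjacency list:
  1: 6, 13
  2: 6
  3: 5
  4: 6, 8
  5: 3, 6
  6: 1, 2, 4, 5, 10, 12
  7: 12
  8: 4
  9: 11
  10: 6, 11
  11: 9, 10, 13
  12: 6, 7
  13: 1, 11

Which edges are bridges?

11-9, 12-6, 12-7, 2-6, 3-5, 4-6, 4-8, 5-6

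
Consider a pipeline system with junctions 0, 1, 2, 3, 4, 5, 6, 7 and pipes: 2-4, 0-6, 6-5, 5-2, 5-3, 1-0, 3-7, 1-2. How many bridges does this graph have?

3

The edges on the cycle 1-0-6-5-2-1 are not bridges since each lies on that cycle.
But removing 3-7 disconnects 3 from 7; removing 5-3 disconnects 5 from 3; removing 2-4 disconnects 2 from 4 — these are bridges.
That makes 3 bridges.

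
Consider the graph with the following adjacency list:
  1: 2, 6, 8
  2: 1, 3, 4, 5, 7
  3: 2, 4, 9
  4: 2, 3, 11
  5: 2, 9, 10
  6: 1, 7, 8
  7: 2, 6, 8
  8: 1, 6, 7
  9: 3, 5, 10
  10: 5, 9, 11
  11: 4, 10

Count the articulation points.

1

Removing 2 increases the component count from 1 to 2, so 2 is a cut vertex.
By contrast removing 3 leaves 1 component; it is not a cut vertex. No other vertex is a cut vertex either.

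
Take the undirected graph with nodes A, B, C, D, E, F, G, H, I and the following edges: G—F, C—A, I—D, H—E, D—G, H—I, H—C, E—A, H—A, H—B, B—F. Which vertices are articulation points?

Removing H increases the component count from 1 to 2, so H is a cut vertex.
By contrast removing B leaves 1 component; it is not a cut vertex. No other vertex is a cut vertex either.

H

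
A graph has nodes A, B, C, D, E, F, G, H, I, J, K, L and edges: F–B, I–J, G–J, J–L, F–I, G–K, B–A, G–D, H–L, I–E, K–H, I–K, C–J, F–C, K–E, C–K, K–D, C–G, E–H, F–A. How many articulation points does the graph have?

Removing F increases the component count from 1 to 2, so F is a cut vertex.
By contrast removing J leaves 1 component; it is not a cut vertex. No other vertex is a cut vertex either.

1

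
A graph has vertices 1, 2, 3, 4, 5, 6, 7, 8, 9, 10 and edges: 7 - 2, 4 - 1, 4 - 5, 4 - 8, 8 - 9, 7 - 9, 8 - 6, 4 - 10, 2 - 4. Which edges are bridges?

The edges on the cycle 7-2-4-8-9-7 are not bridges since each lies on that cycle.
But removing 10 - 4 disconnects 10 from 4; removing 8 - 6 disconnects 8 from 6; removing 4 - 5 disconnects 4 from 5; removing 4 - 1 disconnects 4 from 1 — these are bridges.

1-4, 10-4, 4-5, 6-8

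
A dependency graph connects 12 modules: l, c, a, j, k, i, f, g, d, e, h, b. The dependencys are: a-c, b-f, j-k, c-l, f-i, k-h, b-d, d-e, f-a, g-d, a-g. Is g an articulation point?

No

Deleting g leaves 2 components (was 2), so g is not a cut vertex.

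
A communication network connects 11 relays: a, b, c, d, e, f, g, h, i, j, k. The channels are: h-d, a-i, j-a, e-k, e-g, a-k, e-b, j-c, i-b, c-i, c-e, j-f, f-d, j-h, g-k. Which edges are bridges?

none

The edges on the cycle c-i-b-e-c are not bridges since each lies on that cycle.
Every edge lies on some cycle, so there are no bridges.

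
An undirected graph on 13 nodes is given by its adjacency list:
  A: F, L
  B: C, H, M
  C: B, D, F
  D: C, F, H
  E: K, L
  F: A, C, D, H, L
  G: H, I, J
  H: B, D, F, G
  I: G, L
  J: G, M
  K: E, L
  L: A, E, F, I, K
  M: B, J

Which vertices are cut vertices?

L

Removing L increases the component count from 1 to 2, so L is a cut vertex.
By contrast removing K leaves 1 component; it is not a cut vertex. No other vertex is a cut vertex either.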